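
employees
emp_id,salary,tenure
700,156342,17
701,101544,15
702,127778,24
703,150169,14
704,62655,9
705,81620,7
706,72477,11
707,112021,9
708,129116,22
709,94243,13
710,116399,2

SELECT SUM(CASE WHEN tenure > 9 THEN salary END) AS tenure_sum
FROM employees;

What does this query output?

831669

emp_id=700: ✓ → 156342
emp_id=701: ✓ → 101544
emp_id=702: ✓ → 127778
emp_id=703: ✓ → 150169
emp_id=704: ✗
emp_id=705: ✗
emp_id=706: ✓ → 72477
emp_id=707: ✗
emp_id=708: ✓ → 129116
emp_id=709: ✓ → 94243
emp_id=710: ✗
tenure_sum = 156342 + 101544 + 127778 + 150169 + 72477 + 129116 + 94243 = 831669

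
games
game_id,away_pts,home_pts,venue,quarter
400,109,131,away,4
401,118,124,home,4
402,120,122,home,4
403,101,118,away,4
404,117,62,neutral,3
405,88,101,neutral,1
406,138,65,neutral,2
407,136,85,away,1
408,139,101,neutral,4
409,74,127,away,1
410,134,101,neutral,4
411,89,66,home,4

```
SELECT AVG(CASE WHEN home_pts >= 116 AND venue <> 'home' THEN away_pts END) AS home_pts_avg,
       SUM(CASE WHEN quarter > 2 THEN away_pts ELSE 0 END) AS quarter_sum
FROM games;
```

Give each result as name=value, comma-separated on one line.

[home_pts_avg: home_pts >= 116 AND venue <> 'home']
game_id=400: ✓ → 109
game_id=401: ✗
game_id=402: ✗
game_id=403: ✓ → 101
game_id=404: ✗
game_id=405: ✗
game_id=406: ✗
game_id=407: ✗
game_id=408: ✗
game_id=409: ✓ → 74
game_id=410: ✗
game_id=411: ✗
home_pts_avg = (109 + 101 + 74) / 3 = 94.6666666667
—
[quarter_sum: quarter > 2]
game_id=400: ✓ → 109
game_id=401: ✓ → 118
game_id=402: ✓ → 120
game_id=403: ✓ → 101
game_id=404: ✓ → 117
game_id=405: ✗
game_id=406: ✗
game_id=407: ✗
game_id=408: ✓ → 139
game_id=409: ✗
game_id=410: ✓ → 134
game_id=411: ✓ → 89
quarter_sum = 109 + 118 + 120 + 101 + 117 + 139 + 134 + 89 = 927

home_pts_avg=94.6666666667, quarter_sum=927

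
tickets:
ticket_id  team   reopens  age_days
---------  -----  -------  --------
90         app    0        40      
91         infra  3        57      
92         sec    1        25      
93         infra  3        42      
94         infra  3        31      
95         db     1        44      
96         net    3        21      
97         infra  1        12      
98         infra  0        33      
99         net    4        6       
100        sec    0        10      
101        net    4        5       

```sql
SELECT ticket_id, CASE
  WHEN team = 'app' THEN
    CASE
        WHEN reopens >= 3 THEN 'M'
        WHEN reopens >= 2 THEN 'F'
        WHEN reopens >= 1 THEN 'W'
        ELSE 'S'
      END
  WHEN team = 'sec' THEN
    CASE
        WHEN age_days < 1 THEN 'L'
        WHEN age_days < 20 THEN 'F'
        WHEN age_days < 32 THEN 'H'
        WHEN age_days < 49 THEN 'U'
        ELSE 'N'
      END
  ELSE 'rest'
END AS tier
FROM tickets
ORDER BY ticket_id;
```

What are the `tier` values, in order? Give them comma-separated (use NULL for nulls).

ticket_id=90: team='app' → inner[ELSE] → S
ticket_id=91: team='infra' → outer ELSE → rest
ticket_id=92: team='sec' → inner[age_days < 32] → H
ticket_id=93: team='infra' → outer ELSE → rest
ticket_id=94: team='infra' → outer ELSE → rest
ticket_id=95: team='db' → outer ELSE → rest
ticket_id=96: team='net' → outer ELSE → rest
ticket_id=97: team='infra' → outer ELSE → rest
ticket_id=98: team='infra' → outer ELSE → rest
ticket_id=99: team='net' → outer ELSE → rest
ticket_id=100: team='sec' → inner[age_days < 20] → F
ticket_id=101: team='net' → outer ELSE → rest

S, rest, H, rest, rest, rest, rest, rest, rest, rest, F, rest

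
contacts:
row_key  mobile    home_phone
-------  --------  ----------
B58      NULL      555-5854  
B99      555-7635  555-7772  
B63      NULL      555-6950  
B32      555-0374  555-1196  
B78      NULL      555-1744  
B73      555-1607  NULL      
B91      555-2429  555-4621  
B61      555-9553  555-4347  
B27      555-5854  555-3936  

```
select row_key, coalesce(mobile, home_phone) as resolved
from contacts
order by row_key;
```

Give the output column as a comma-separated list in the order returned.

555-5854, 555-0374, 555-5854, 555-9553, 555-6950, 555-1607, 555-1744, 555-2429, 555-7635

row_key=B27: mobile=555-5854 → 555-5854
row_key=B32: mobile=555-0374 → 555-0374
row_key=B58: mobile=NULL, home_phone=555-5854 → 555-5854
row_key=B61: mobile=555-9553 → 555-9553
row_key=B63: mobile=NULL, home_phone=555-6950 → 555-6950
row_key=B73: mobile=555-1607 → 555-1607
row_key=B78: mobile=NULL, home_phone=555-1744 → 555-1744
row_key=B91: mobile=555-2429 → 555-2429
row_key=B99: mobile=555-7635 → 555-7635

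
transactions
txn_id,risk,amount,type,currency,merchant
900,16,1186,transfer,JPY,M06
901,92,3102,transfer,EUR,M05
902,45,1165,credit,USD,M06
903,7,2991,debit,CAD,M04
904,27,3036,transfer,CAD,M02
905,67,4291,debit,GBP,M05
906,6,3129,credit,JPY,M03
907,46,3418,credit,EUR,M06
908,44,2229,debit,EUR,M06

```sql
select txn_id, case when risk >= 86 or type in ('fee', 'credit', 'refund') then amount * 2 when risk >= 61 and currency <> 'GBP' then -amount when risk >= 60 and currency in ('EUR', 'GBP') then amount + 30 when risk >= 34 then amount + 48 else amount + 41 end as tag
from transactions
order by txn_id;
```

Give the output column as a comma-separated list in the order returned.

1227, 6204, 2330, 3032, 3077, 4321, 6258, 6836, 2277

txn_id=900: ELSE → 1227
txn_id=901: risk >= 86 or type in ('fee', 'credit', 'refund') → 6204
txn_id=902: risk >= 86 or type in ('fee', 'credit', 'refund') → 2330
txn_id=903: ELSE → 3032
txn_id=904: ELSE → 3077
txn_id=905: risk >= 60 and currency in ('EUR', 'GBP') → 4321
txn_id=906: risk >= 86 or type in ('fee', 'credit', 'refund') → 6258
txn_id=907: risk >= 86 or type in ('fee', 'credit', 'refund') → 6836
txn_id=908: risk >= 34 → 2277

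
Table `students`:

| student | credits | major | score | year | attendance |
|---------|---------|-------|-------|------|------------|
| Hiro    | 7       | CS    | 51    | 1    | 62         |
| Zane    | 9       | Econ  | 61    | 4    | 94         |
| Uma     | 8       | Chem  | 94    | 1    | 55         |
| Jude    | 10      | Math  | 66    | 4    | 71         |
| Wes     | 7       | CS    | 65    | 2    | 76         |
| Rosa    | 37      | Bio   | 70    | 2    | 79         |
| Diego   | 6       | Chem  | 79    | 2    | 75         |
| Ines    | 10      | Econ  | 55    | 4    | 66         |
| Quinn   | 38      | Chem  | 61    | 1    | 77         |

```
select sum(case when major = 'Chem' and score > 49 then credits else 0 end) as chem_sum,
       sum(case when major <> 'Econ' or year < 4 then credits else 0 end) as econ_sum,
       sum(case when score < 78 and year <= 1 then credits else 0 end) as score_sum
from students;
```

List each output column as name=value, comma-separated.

[chem_sum: major = 'Chem' and score > 49]
student=Hiro: ✗
student=Zane: ✗
student=Uma: ✓ → 8
student=Jude: ✗
student=Wes: ✗
student=Rosa: ✗
student=Diego: ✓ → 6
student=Ines: ✗
student=Quinn: ✓ → 38
chem_sum = 8 + 6 + 38 = 52
—
[econ_sum: major <> 'Econ' or year < 4]
student=Hiro: ✓ → 7
student=Zane: ✗
student=Uma: ✓ → 8
student=Jude: ✓ → 10
student=Wes: ✓ → 7
student=Rosa: ✓ → 37
student=Diego: ✓ → 6
student=Ines: ✗
student=Quinn: ✓ → 38
econ_sum = 7 + 8 + 10 + 7 + 37 + 6 + 38 = 113
—
[score_sum: score < 78 and year <= 1]
student=Hiro: ✓ → 7
student=Zane: ✗
student=Uma: ✗
student=Jude: ✗
student=Wes: ✗
student=Rosa: ✗
student=Diego: ✗
student=Ines: ✗
student=Quinn: ✓ → 38
score_sum = 7 + 38 = 45

chem_sum=52, econ_sum=113, score_sum=45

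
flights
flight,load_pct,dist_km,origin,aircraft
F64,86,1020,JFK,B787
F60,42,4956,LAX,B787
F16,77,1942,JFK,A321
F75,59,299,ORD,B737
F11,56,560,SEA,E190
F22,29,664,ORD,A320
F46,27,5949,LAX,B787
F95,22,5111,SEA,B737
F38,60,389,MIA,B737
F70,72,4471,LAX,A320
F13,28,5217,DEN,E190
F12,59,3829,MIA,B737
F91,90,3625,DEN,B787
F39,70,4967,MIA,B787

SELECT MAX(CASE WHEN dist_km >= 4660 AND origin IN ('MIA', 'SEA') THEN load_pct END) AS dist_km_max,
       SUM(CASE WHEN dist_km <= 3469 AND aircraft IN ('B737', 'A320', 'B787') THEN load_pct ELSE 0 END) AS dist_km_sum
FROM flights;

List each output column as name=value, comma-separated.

[dist_km_max: dist_km >= 4660 AND origin IN ('MIA', 'SEA')]
flight=F64: ✗
flight=F60: ✗
flight=F16: ✗
flight=F75: ✗
flight=F11: ✗
flight=F22: ✗
flight=F46: ✗
flight=F95: ✓ → 22
flight=F38: ✗
flight=F70: ✗
flight=F13: ✗
flight=F12: ✗
flight=F91: ✗
flight=F39: ✓ → 70
dist_km_max = MAX(22, 70) = 70
—
[dist_km_sum: dist_km <= 3469 AND aircraft IN ('B737', 'A320', 'B787')]
flight=F64: ✓ → 86
flight=F60: ✗
flight=F16: ✗
flight=F75: ✓ → 59
flight=F11: ✗
flight=F22: ✓ → 29
flight=F46: ✗
flight=F95: ✗
flight=F38: ✓ → 60
flight=F70: ✗
flight=F13: ✗
flight=F12: ✗
flight=F91: ✗
flight=F39: ✗
dist_km_sum = 86 + 59 + 29 + 60 = 234

dist_km_max=70, dist_km_sum=234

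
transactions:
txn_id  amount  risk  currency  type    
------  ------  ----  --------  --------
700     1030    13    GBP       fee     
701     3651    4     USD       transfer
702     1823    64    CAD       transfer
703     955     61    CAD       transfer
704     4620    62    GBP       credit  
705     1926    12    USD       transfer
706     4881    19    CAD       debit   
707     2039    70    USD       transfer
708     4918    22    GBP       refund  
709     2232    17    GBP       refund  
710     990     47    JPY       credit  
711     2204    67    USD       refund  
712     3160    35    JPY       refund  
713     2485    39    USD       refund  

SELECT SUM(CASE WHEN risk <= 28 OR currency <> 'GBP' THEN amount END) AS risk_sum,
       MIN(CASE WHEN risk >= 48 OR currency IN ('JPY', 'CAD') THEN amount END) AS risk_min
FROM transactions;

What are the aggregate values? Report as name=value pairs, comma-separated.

[risk_sum: risk <= 28 OR currency <> 'GBP']
txn_id=700: ✓ → 1030
txn_id=701: ✓ → 3651
txn_id=702: ✓ → 1823
txn_id=703: ✓ → 955
txn_id=704: ✗
txn_id=705: ✓ → 1926
txn_id=706: ✓ → 4881
txn_id=707: ✓ → 2039
txn_id=708: ✓ → 4918
txn_id=709: ✓ → 2232
txn_id=710: ✓ → 990
txn_id=711: ✓ → 2204
txn_id=712: ✓ → 3160
txn_id=713: ✓ → 2485
risk_sum = 1030 + 3651 + 1823 + 955 + 1926 + 4881 + 2039 + 4918 + 2232 + 990 + 2204 + 3160 + 2485 = 32294
—
[risk_min: risk >= 48 OR currency IN ('JPY', 'CAD')]
txn_id=700: ✗
txn_id=701: ✗
txn_id=702: ✓ → 1823
txn_id=703: ✓ → 955
txn_id=704: ✓ → 4620
txn_id=705: ✗
txn_id=706: ✓ → 4881
txn_id=707: ✓ → 2039
txn_id=708: ✗
txn_id=709: ✗
txn_id=710: ✓ → 990
txn_id=711: ✓ → 2204
txn_id=712: ✓ → 3160
txn_id=713: ✗
risk_min = MIN(1823, 955, 4620, 4881, 2039, 990, 2204, 3160) = 955

risk_sum=32294, risk_min=955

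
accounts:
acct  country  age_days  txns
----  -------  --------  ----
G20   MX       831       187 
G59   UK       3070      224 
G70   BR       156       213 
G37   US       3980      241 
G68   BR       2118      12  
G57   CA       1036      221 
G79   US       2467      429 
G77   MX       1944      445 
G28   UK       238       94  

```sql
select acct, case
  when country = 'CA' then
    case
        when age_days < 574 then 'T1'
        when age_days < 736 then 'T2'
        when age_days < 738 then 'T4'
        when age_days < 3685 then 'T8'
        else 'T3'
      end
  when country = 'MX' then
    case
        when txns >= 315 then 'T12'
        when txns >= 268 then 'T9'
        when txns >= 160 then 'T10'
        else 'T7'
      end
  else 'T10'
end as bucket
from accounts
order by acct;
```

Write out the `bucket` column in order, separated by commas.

T10, T10, T10, T8, T10, T10, T10, T12, T10

acct=G20: country='MX' → inner[txns >= 160] → T10
acct=G28: country='UK' → outer ELSE → T10
acct=G37: country='US' → outer ELSE → T10
acct=G57: country='CA' → inner[age_days < 3685] → T8
acct=G59: country='UK' → outer ELSE → T10
acct=G68: country='BR' → outer ELSE → T10
acct=G70: country='BR' → outer ELSE → T10
acct=G77: country='MX' → inner[txns >= 315] → T12
acct=G79: country='US' → outer ELSE → T10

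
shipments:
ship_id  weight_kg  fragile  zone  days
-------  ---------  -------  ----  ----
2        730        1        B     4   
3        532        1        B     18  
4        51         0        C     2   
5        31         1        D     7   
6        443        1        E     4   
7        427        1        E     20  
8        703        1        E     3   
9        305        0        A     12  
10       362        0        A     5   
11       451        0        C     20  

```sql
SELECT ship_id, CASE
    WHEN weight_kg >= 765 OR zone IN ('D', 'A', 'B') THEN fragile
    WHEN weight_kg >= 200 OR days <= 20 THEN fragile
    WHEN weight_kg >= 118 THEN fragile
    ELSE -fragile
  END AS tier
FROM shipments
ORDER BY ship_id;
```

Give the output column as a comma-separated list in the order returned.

ship_id=2: weight_kg >= 765 OR zone IN ('D', 'A', 'B') → 1
ship_id=3: weight_kg >= 765 OR zone IN ('D', 'A', 'B') → 1
ship_id=4: weight_kg >= 200 OR days <= 20 → 0
ship_id=5: weight_kg >= 765 OR zone IN ('D', 'A', 'B') → 1
ship_id=6: weight_kg >= 200 OR days <= 20 → 1
ship_id=7: weight_kg >= 200 OR days <= 20 → 1
ship_id=8: weight_kg >= 200 OR days <= 20 → 1
ship_id=9: weight_kg >= 765 OR zone IN ('D', 'A', 'B') → 0
ship_id=10: weight_kg >= 765 OR zone IN ('D', 'A', 'B') → 0
ship_id=11: weight_kg >= 200 OR days <= 20 → 0

1, 1, 0, 1, 1, 1, 1, 0, 0, 0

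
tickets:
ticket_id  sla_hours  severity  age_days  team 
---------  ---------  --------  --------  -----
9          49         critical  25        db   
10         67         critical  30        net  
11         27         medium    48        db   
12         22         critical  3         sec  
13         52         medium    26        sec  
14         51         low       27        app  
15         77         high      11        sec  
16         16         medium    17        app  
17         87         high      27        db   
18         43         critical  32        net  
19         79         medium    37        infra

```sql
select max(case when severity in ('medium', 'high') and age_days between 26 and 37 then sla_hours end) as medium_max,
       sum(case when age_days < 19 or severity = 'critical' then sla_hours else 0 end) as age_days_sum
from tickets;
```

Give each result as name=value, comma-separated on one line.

[medium_max: severity in ('medium', 'high') and age_days between 26 and 37]
ticket_id=9: ✗
ticket_id=10: ✗
ticket_id=11: ✗
ticket_id=12: ✗
ticket_id=13: ✓ → 52
ticket_id=14: ✗
ticket_id=15: ✗
ticket_id=16: ✗
ticket_id=17: ✓ → 87
ticket_id=18: ✗
ticket_id=19: ✓ → 79
medium_max = MAX(52, 87, 79) = 87
—
[age_days_sum: age_days < 19 or severity = 'critical']
ticket_id=9: ✓ → 49
ticket_id=10: ✓ → 67
ticket_id=11: ✗
ticket_id=12: ✓ → 22
ticket_id=13: ✗
ticket_id=14: ✗
ticket_id=15: ✓ → 77
ticket_id=16: ✓ → 16
ticket_id=17: ✗
ticket_id=18: ✓ → 43
ticket_id=19: ✗
age_days_sum = 49 + 67 + 22 + 77 + 16 + 43 = 274

medium_max=87, age_days_sum=274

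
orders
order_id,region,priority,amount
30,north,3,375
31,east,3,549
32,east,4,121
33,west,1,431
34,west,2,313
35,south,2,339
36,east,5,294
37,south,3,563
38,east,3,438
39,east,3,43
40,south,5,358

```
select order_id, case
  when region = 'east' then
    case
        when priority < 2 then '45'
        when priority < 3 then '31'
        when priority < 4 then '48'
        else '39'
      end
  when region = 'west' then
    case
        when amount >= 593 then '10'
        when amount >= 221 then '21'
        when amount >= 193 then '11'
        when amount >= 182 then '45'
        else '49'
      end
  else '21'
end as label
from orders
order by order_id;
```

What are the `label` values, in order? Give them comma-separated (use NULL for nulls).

21, 48, 39, 21, 21, 21, 39, 21, 48, 48, 21

order_id=30: region='north' → outer ELSE → 21
order_id=31: region='east' → inner[priority < 4] → 48
order_id=32: region='east' → inner[ELSE] → 39
order_id=33: region='west' → inner[amount >= 221] → 21
order_id=34: region='west' → inner[amount >= 221] → 21
order_id=35: region='south' → outer ELSE → 21
order_id=36: region='east' → inner[ELSE] → 39
order_id=37: region='south' → outer ELSE → 21
order_id=38: region='east' → inner[priority < 4] → 48
order_id=39: region='east' → inner[priority < 4] → 48
order_id=40: region='south' → outer ELSE → 21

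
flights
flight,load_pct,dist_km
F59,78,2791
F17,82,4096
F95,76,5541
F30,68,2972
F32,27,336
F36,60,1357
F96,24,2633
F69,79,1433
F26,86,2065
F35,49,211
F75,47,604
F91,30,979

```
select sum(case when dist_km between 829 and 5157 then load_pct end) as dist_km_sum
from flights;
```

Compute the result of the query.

507

flight=F59: ✓ → 78
flight=F17: ✓ → 82
flight=F95: ✗
flight=F30: ✓ → 68
flight=F32: ✗
flight=F36: ✓ → 60
flight=F96: ✓ → 24
flight=F69: ✓ → 79
flight=F26: ✓ → 86
flight=F35: ✗
flight=F75: ✗
flight=F91: ✓ → 30
dist_km_sum = 78 + 82 + 68 + 60 + 24 + 79 + 86 + 30 = 507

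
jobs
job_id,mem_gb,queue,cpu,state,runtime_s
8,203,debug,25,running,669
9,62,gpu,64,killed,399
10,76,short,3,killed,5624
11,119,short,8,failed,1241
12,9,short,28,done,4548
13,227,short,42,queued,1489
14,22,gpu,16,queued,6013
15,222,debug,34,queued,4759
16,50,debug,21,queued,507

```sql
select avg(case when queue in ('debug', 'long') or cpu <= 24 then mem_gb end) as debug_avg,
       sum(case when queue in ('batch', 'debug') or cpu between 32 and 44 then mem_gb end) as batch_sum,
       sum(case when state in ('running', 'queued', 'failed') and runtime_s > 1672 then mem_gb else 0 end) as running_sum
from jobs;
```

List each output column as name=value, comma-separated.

debug_avg=115.3333333333, batch_sum=702, running_sum=244

[debug_avg: queue in ('debug', 'long') or cpu <= 24]
job_id=8: ✓ → 203
job_id=9: ✗
job_id=10: ✓ → 76
job_id=11: ✓ → 119
job_id=12: ✗
job_id=13: ✗
job_id=14: ✓ → 22
job_id=15: ✓ → 222
job_id=16: ✓ → 50
debug_avg = (203 + 76 + 119 + 22 + 222 + 50) / 6 = 115.3333333333
—
[batch_sum: queue in ('batch', 'debug') or cpu between 32 and 44]
job_id=8: ✓ → 203
job_id=9: ✗
job_id=10: ✗
job_id=11: ✗
job_id=12: ✗
job_id=13: ✓ → 227
job_id=14: ✗
job_id=15: ✓ → 222
job_id=16: ✓ → 50
batch_sum = 203 + 227 + 222 + 50 = 702
—
[running_sum: state in ('running', 'queued', 'failed') and runtime_s > 1672]
job_id=8: ✗
job_id=9: ✗
job_id=10: ✗
job_id=11: ✗
job_id=12: ✗
job_id=13: ✗
job_id=14: ✓ → 22
job_id=15: ✓ → 222
job_id=16: ✗
running_sum = 22 + 222 = 244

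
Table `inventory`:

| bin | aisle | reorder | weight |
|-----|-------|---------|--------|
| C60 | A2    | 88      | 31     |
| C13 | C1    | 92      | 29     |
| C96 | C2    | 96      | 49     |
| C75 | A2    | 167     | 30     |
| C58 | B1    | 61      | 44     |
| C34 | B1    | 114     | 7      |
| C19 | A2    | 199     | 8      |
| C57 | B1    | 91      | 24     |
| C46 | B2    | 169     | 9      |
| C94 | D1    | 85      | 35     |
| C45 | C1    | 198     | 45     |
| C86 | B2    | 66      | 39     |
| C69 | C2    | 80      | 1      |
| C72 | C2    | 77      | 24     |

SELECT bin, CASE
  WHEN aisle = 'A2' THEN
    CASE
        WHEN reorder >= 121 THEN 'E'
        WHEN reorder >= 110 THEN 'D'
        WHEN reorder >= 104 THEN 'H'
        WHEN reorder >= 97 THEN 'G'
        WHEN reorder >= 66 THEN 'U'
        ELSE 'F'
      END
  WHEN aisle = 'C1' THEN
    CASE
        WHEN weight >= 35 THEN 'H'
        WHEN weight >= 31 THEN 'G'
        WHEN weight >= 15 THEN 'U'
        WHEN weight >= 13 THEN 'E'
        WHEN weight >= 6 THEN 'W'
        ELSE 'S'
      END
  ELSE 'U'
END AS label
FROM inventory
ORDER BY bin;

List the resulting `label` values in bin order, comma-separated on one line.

U, E, U, H, U, U, U, U, U, U, E, U, U, U

bin=C13: aisle='C1' → inner[weight >= 15] → U
bin=C19: aisle='A2' → inner[reorder >= 121] → E
bin=C34: aisle='B1' → outer ELSE → U
bin=C45: aisle='C1' → inner[weight >= 35] → H
bin=C46: aisle='B2' → outer ELSE → U
bin=C57: aisle='B1' → outer ELSE → U
bin=C58: aisle='B1' → outer ELSE → U
bin=C60: aisle='A2' → inner[reorder >= 66] → U
bin=C69: aisle='C2' → outer ELSE → U
bin=C72: aisle='C2' → outer ELSE → U
bin=C75: aisle='A2' → inner[reorder >= 121] → E
bin=C86: aisle='B2' → outer ELSE → U
bin=C94: aisle='D1' → outer ELSE → U
bin=C96: aisle='C2' → outer ELSE → U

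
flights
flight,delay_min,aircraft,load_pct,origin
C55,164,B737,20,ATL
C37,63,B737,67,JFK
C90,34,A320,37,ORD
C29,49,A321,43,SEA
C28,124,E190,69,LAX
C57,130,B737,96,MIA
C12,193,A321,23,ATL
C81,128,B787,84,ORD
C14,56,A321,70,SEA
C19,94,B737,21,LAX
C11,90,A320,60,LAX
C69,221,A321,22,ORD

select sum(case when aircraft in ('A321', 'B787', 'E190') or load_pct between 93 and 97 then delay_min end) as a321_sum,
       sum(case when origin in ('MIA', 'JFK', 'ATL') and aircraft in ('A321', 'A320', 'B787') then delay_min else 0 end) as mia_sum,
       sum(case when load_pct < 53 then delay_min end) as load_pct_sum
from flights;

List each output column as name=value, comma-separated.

a321_sum=901, mia_sum=193, load_pct_sum=755

[a321_sum: aircraft in ('A321', 'B787', 'E190') or load_pct between 93 and 97]
flight=C55: ✗
flight=C37: ✗
flight=C90: ✗
flight=C29: ✓ → 49
flight=C28: ✓ → 124
flight=C57: ✓ → 130
flight=C12: ✓ → 193
flight=C81: ✓ → 128
flight=C14: ✓ → 56
flight=C19: ✗
flight=C11: ✗
flight=C69: ✓ → 221
a321_sum = 49 + 124 + 130 + 193 + 128 + 56 + 221 = 901
—
[mia_sum: origin in ('MIA', 'JFK', 'ATL') and aircraft in ('A321', 'A320', 'B787')]
flight=C55: ✗
flight=C37: ✗
flight=C90: ✗
flight=C29: ✗
flight=C28: ✗
flight=C57: ✗
flight=C12: ✓ → 193
flight=C81: ✗
flight=C14: ✗
flight=C19: ✗
flight=C11: ✗
flight=C69: ✗
mia_sum = 193
—
[load_pct_sum: load_pct < 53]
flight=C55: ✓ → 164
flight=C37: ✗
flight=C90: ✓ → 34
flight=C29: ✓ → 49
flight=C28: ✗
flight=C57: ✗
flight=C12: ✓ → 193
flight=C81: ✗
flight=C14: ✗
flight=C19: ✓ → 94
flight=C11: ✗
flight=C69: ✓ → 221
load_pct_sum = 164 + 34 + 49 + 193 + 94 + 221 = 755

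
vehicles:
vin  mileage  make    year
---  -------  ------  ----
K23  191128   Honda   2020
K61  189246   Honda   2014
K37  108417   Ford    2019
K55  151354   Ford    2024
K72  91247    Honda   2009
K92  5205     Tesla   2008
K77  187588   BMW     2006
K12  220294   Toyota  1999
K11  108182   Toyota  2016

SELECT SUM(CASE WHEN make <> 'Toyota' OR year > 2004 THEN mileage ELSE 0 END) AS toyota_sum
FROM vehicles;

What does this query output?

vin=K23: ✓ → 191128
vin=K61: ✓ → 189246
vin=K37: ✓ → 108417
vin=K55: ✓ → 151354
vin=K72: ✓ → 91247
vin=K92: ✓ → 5205
vin=K77: ✓ → 187588
vin=K12: ✗
vin=K11: ✓ → 108182
toyota_sum = 191128 + 189246 + 108417 + 151354 + 91247 + 5205 + 187588 + 108182 = 1032367

1032367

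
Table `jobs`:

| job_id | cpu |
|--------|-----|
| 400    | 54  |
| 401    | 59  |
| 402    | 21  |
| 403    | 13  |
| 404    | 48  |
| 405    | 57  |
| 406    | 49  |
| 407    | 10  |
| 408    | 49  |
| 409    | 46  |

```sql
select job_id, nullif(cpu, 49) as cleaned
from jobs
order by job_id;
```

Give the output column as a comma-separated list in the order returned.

54, 59, 21, 13, 48, 57, NULL, 10, NULL, 46

job_id=400: cpu=54 vs 49: differ → 54
job_id=401: cpu=59 vs 49: differ → 59
job_id=402: cpu=21 vs 49: differ → 21
job_id=403: cpu=13 vs 49: differ → 13
job_id=404: cpu=48 vs 49: differ → 48
job_id=405: cpu=57 vs 49: differ → 57
job_id=406: cpu=49 vs 49: equal → NULL
job_id=407: cpu=10 vs 49: differ → 10
job_id=408: cpu=49 vs 49: equal → NULL
job_id=409: cpu=46 vs 49: differ → 46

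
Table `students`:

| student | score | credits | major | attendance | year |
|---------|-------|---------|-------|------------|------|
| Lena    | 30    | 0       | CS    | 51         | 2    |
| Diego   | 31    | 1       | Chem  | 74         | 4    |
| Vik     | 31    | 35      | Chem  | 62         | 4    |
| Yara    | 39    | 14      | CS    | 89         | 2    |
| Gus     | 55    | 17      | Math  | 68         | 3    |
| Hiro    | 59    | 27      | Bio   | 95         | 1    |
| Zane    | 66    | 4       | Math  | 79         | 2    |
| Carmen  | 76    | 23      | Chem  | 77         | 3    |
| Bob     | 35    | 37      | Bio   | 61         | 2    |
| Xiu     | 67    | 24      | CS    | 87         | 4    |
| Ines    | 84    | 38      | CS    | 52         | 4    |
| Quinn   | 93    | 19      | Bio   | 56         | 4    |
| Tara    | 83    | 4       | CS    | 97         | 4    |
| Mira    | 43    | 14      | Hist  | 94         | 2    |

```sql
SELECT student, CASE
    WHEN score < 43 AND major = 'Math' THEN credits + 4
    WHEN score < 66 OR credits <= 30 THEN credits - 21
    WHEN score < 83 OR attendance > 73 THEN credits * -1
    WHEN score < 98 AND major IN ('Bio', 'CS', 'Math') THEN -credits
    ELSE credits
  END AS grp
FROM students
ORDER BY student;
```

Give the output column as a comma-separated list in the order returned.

student=Bob: score < 66 OR credits <= 30 → 16
student=Carmen: score < 66 OR credits <= 30 → 2
student=Diego: score < 66 OR credits <= 30 → -20
student=Gus: score < 66 OR credits <= 30 → -4
student=Hiro: score < 66 OR credits <= 30 → 6
student=Ines: score < 98 AND major IN ('Bio', 'CS', 'Math') → -38
student=Lena: score < 66 OR credits <= 30 → -21
student=Mira: score < 66 OR credits <= 30 → -7
student=Quinn: score < 66 OR credits <= 30 → -2
student=Tara: score < 66 OR credits <= 30 → -17
student=Vik: score < 66 OR credits <= 30 → 14
student=Xiu: score < 66 OR credits <= 30 → 3
student=Yara: score < 66 OR credits <= 30 → -7
student=Zane: score < 66 OR credits <= 30 → -17

16, 2, -20, -4, 6, -38, -21, -7, -2, -17, 14, 3, -7, -17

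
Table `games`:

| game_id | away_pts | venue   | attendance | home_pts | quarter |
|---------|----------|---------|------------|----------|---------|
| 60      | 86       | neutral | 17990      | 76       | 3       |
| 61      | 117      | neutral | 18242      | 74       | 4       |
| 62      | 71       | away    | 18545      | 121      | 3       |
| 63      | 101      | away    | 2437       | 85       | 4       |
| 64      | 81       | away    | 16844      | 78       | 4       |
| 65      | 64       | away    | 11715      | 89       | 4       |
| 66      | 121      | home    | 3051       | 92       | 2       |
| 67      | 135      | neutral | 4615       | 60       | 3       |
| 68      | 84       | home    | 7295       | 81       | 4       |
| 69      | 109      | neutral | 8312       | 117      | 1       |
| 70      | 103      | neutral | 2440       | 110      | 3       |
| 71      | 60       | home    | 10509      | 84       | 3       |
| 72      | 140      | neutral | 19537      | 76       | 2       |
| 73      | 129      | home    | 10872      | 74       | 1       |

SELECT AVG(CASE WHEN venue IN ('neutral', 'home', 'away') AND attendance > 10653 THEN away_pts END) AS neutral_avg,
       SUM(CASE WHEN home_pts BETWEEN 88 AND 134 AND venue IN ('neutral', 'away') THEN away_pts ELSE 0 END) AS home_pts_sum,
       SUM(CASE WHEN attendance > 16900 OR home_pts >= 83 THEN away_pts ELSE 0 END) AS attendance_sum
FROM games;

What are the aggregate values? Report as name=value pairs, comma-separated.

neutral_avg=98.2857142857, home_pts_sum=347, attendance_sum=972

[neutral_avg: venue IN ('neutral', 'home', 'away') AND attendance > 10653]
game_id=60: ✓ → 86
game_id=61: ✓ → 117
game_id=62: ✓ → 71
game_id=63: ✗
game_id=64: ✓ → 81
game_id=65: ✓ → 64
game_id=66: ✗
game_id=67: ✗
game_id=68: ✗
game_id=69: ✗
game_id=70: ✗
game_id=71: ✗
game_id=72: ✓ → 140
game_id=73: ✓ → 129
neutral_avg = (86 + 117 + 71 + 81 + 64 + 140 + 129) / 7 = 98.2857142857
—
[home_pts_sum: home_pts BETWEEN 88 AND 134 AND venue IN ('neutral', 'away')]
game_id=60: ✗
game_id=61: ✗
game_id=62: ✓ → 71
game_id=63: ✗
game_id=64: ✗
game_id=65: ✓ → 64
game_id=66: ✗
game_id=67: ✗
game_id=68: ✗
game_id=69: ✓ → 109
game_id=70: ✓ → 103
game_id=71: ✗
game_id=72: ✗
game_id=73: ✗
home_pts_sum = 71 + 64 + 109 + 103 = 347
—
[attendance_sum: attendance > 16900 OR home_pts >= 83]
game_id=60: ✓ → 86
game_id=61: ✓ → 117
game_id=62: ✓ → 71
game_id=63: ✓ → 101
game_id=64: ✗
game_id=65: ✓ → 64
game_id=66: ✓ → 121
game_id=67: ✗
game_id=68: ✗
game_id=69: ✓ → 109
game_id=70: ✓ → 103
game_id=71: ✓ → 60
game_id=72: ✓ → 140
game_id=73: ✗
attendance_sum = 86 + 117 + 71 + 101 + 64 + 121 + 109 + 103 + 60 + 140 = 972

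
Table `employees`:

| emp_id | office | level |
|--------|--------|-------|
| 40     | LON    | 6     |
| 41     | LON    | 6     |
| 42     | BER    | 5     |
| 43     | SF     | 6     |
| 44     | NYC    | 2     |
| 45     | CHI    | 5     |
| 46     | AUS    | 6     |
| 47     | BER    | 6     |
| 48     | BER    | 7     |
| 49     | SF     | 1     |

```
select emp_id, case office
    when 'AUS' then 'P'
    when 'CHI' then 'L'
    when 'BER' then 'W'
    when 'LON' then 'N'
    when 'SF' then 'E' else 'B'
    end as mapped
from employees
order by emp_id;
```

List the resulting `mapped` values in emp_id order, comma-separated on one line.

emp_id=40: office='LON' → N
emp_id=41: office='LON' → N
emp_id=42: office='BER' → W
emp_id=43: office='SF' → E
emp_id=44: ELSE → B
emp_id=45: office='CHI' → L
emp_id=46: office='AUS' → P
emp_id=47: office='BER' → W
emp_id=48: office='BER' → W
emp_id=49: office='SF' → E

N, N, W, E, B, L, P, W, W, E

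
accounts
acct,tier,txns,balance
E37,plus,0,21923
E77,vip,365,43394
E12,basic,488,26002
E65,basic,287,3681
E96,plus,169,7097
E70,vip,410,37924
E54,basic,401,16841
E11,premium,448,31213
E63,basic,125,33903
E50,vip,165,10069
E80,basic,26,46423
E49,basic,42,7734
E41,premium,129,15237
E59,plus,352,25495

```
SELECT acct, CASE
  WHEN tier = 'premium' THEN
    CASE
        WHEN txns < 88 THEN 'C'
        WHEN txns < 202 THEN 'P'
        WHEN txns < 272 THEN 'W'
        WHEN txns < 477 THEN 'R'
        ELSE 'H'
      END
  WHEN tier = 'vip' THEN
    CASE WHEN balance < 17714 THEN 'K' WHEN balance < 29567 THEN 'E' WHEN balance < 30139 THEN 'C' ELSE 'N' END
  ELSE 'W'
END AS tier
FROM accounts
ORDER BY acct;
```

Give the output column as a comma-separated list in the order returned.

R, W, W, P, W, K, W, W, W, W, N, N, W, W

acct=E11: tier='premium' → inner[txns < 477] → R
acct=E12: tier='basic' → outer ELSE → W
acct=E37: tier='plus' → outer ELSE → W
acct=E41: tier='premium' → inner[txns < 202] → P
acct=E49: tier='basic' → outer ELSE → W
acct=E50: tier='vip' → inner[balance < 17714] → K
acct=E54: tier='basic' → outer ELSE → W
acct=E59: tier='plus' → outer ELSE → W
acct=E63: tier='basic' → outer ELSE → W
acct=E65: tier='basic' → outer ELSE → W
acct=E70: tier='vip' → inner[ELSE] → N
acct=E77: tier='vip' → inner[ELSE] → N
acct=E80: tier='basic' → outer ELSE → W
acct=E96: tier='plus' → outer ELSE → W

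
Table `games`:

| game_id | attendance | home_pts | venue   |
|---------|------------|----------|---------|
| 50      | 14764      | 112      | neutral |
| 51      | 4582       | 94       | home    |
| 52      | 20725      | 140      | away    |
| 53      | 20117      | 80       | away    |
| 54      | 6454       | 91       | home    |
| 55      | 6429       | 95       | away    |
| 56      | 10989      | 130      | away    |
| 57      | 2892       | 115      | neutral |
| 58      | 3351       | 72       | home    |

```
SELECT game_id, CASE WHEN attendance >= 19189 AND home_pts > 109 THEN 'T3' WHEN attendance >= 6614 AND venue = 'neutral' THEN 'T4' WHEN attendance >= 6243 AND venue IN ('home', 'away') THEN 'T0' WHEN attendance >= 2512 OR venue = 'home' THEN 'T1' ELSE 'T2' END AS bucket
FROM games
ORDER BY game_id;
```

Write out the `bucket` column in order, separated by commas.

game_id=50: attendance >= 6614 AND venue = 'neutral' → T4
game_id=51: attendance >= 2512 OR venue = 'home' → T1
game_id=52: attendance >= 19189 AND home_pts > 109 → T3
game_id=53: attendance >= 6243 AND venue IN ('home', 'away') → T0
game_id=54: attendance >= 6243 AND venue IN ('home', 'away') → T0
game_id=55: attendance >= 6243 AND venue IN ('home', 'away') → T0
game_id=56: attendance >= 6243 AND venue IN ('home', 'away') → T0
game_id=57: attendance >= 2512 OR venue = 'home' → T1
game_id=58: attendance >= 2512 OR venue = 'home' → T1

T4, T1, T3, T0, T0, T0, T0, T1, T1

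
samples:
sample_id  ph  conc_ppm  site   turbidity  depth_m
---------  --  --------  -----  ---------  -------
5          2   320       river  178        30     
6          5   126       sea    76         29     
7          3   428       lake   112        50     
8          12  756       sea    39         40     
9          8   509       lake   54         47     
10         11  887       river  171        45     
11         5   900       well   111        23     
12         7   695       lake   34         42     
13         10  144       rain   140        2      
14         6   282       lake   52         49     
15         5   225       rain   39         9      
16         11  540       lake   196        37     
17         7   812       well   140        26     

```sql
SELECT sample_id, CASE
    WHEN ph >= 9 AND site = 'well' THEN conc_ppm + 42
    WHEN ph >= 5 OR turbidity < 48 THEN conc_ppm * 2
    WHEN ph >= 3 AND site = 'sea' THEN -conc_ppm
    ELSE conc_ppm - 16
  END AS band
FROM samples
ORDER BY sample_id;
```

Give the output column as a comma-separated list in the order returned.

304, 252, 412, 1512, 1018, 1774, 1800, 1390, 288, 564, 450, 1080, 1624

sample_id=5: ELSE → 304
sample_id=6: ph >= 5 OR turbidity < 48 → 252
sample_id=7: ELSE → 412
sample_id=8: ph >= 5 OR turbidity < 48 → 1512
sample_id=9: ph >= 5 OR turbidity < 48 → 1018
sample_id=10: ph >= 5 OR turbidity < 48 → 1774
sample_id=11: ph >= 5 OR turbidity < 48 → 1800
sample_id=12: ph >= 5 OR turbidity < 48 → 1390
sample_id=13: ph >= 5 OR turbidity < 48 → 288
sample_id=14: ph >= 5 OR turbidity < 48 → 564
sample_id=15: ph >= 5 OR turbidity < 48 → 450
sample_id=16: ph >= 5 OR turbidity < 48 → 1080
sample_id=17: ph >= 5 OR turbidity < 48 → 1624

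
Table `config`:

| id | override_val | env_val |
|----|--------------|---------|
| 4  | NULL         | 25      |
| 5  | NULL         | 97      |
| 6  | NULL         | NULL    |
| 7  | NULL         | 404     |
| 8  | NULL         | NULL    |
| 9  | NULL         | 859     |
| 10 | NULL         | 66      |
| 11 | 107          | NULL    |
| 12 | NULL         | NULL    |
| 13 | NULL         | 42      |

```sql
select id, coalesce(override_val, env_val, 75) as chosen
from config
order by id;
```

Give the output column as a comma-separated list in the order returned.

25, 97, 75, 404, 75, 859, 66, 107, 75, 42

id=4: override_val=NULL, env_val=25 → 25
id=5: override_val=NULL, env_val=97 → 97
id=6: override_val=NULL, env_val=NULL, → literal 75 → 75
id=7: override_val=NULL, env_val=404 → 404
id=8: override_val=NULL, env_val=NULL, → literal 75 → 75
id=9: override_val=NULL, env_val=859 → 859
id=10: override_val=NULL, env_val=66 → 66
id=11: override_val=107 → 107
id=12: override_val=NULL, env_val=NULL, → literal 75 → 75
id=13: override_val=NULL, env_val=42 → 42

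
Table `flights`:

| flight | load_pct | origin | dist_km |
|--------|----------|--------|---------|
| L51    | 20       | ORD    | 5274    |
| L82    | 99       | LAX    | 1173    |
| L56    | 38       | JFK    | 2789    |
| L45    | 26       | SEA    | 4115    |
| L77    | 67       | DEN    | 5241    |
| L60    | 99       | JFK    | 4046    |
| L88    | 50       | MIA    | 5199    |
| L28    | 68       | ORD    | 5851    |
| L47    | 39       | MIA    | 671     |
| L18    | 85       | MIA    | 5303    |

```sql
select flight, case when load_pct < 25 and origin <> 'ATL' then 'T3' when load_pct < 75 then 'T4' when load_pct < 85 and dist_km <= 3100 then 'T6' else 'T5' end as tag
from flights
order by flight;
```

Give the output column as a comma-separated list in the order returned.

T5, T4, T4, T4, T3, T4, T5, T4, T5, T4

flight=L18: ELSE → T5
flight=L28: load_pct < 75 → T4
flight=L45: load_pct < 75 → T4
flight=L47: load_pct < 75 → T4
flight=L51: load_pct < 25 and origin <> 'ATL' → T3
flight=L56: load_pct < 75 → T4
flight=L60: ELSE → T5
flight=L77: load_pct < 75 → T4
flight=L82: ELSE → T5
flight=L88: load_pct < 75 → T4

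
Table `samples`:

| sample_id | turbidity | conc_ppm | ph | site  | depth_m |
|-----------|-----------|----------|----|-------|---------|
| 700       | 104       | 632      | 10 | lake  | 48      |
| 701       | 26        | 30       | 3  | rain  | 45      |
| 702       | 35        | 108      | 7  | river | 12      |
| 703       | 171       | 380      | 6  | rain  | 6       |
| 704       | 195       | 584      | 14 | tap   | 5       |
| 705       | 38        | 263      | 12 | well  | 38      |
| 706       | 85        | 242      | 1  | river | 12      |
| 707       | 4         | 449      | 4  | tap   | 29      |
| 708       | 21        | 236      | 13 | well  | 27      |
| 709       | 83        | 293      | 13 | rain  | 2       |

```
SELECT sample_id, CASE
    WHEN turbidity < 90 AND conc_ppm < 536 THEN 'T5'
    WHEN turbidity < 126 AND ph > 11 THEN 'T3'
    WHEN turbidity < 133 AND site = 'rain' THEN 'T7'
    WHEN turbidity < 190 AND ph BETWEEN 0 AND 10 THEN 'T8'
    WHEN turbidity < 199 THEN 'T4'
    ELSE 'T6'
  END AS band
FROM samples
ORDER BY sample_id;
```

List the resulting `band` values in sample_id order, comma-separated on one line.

sample_id=700: turbidity < 190 AND ph BETWEEN 0 AND 10 → T8
sample_id=701: turbidity < 90 AND conc_ppm < 536 → T5
sample_id=702: turbidity < 90 AND conc_ppm < 536 → T5
sample_id=703: turbidity < 190 AND ph BETWEEN 0 AND 10 → T8
sample_id=704: turbidity < 199 → T4
sample_id=705: turbidity < 90 AND conc_ppm < 536 → T5
sample_id=706: turbidity < 90 AND conc_ppm < 536 → T5
sample_id=707: turbidity < 90 AND conc_ppm < 536 → T5
sample_id=708: turbidity < 90 AND conc_ppm < 536 → T5
sample_id=709: turbidity < 90 AND conc_ppm < 536 → T5

T8, T5, T5, T8, T4, T5, T5, T5, T5, T5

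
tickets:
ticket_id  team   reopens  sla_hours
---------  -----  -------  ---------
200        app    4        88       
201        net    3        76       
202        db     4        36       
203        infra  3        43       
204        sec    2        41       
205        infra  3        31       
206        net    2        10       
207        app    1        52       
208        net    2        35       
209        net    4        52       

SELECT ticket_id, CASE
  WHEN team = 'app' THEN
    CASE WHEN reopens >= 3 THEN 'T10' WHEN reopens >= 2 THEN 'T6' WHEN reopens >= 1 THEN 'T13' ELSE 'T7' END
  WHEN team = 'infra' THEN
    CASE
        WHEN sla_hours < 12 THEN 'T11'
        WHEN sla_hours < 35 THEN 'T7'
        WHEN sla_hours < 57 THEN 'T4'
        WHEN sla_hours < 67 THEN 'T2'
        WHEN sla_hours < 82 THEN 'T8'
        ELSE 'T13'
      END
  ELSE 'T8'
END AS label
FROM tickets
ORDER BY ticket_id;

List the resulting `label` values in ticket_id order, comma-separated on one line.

T10, T8, T8, T4, T8, T7, T8, T13, T8, T8

ticket_id=200: team='app' → inner[reopens >= 3] → T10
ticket_id=201: team='net' → outer ELSE → T8
ticket_id=202: team='db' → outer ELSE → T8
ticket_id=203: team='infra' → inner[sla_hours < 57] → T4
ticket_id=204: team='sec' → outer ELSE → T8
ticket_id=205: team='infra' → inner[sla_hours < 35] → T7
ticket_id=206: team='net' → outer ELSE → T8
ticket_id=207: team='app' → inner[reopens >= 1] → T13
ticket_id=208: team='net' → outer ELSE → T8
ticket_id=209: team='net' → outer ELSE → T8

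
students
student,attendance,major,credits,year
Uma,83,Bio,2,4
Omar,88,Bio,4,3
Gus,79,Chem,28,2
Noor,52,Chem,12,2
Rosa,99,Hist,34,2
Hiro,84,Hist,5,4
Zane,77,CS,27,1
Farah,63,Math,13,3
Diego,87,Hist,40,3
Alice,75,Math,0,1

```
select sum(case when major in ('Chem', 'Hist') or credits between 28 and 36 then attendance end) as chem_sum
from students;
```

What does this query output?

401

student=Uma: ✗
student=Omar: ✗
student=Gus: ✓ → 79
student=Noor: ✓ → 52
student=Rosa: ✓ → 99
student=Hiro: ✓ → 84
student=Zane: ✗
student=Farah: ✗
student=Diego: ✓ → 87
student=Alice: ✗
chem_sum = 79 + 52 + 99 + 84 + 87 = 401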